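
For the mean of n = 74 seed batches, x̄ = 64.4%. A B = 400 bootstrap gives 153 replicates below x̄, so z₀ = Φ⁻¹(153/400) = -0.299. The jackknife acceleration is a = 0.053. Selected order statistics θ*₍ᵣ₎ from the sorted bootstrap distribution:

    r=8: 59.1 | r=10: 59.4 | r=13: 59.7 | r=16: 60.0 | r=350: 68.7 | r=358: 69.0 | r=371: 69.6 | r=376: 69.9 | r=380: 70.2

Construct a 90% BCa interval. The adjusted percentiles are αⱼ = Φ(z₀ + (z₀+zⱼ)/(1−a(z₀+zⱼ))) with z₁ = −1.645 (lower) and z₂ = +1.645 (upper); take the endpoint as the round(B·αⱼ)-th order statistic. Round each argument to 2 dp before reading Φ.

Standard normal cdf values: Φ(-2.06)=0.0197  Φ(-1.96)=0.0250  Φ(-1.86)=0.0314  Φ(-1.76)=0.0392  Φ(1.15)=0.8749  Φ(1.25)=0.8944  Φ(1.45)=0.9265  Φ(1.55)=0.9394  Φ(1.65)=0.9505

Lower: z₀ + z₁ = -0.299 + (-1.645) = -1.944; 1 − a(z₀+z₁) = 1 − (0.053)(-1.944) = 1.1030; argument = -0.299 + (-1.944)/1.1030 = -2.0614 → -2.06.
α₁ = Φ(-2.06) = 0.0197; rank = round(400 × 0.0197) = 8; θ*₍8₎ = 59.1.
Upper: z₀ + z₂ = 1.346; 1 − a(z₀+z₂) = 0.9287; argument = 1.1504 → 1.15; α₂ = 0.8749; rank = 350; θ*₍350₎ = 68.7.

(59.1, 68.7)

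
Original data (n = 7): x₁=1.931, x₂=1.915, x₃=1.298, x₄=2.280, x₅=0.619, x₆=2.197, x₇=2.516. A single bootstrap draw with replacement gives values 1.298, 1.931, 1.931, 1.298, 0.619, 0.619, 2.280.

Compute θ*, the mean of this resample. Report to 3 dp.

Mean = (1.298 + 1.931 + 1.931 + 1.298 + 0.619 + 0.619 + 2.280) / 7 = 9.9760 / 7 = 1.425

θ* = 1.425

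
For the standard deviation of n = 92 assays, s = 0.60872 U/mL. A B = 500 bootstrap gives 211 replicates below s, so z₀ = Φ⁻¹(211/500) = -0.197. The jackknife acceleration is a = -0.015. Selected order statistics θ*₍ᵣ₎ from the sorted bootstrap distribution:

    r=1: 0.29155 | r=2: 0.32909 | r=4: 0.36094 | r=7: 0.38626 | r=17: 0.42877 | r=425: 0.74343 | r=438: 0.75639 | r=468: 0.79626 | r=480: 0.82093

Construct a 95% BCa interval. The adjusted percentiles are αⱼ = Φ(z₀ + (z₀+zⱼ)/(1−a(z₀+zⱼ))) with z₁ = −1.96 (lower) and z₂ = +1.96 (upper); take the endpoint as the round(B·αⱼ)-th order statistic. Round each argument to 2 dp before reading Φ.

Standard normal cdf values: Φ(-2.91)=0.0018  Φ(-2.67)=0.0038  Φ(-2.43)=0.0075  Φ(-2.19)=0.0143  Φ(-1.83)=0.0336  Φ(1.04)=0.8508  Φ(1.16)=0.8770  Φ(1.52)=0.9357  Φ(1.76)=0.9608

(0.36094, 0.79626)

Lower: z₀ + z₁ = -0.197 + (-1.960) = -2.157; 1 − a(z₀+z₁) = 1 − (-0.015)(-2.157) = 0.9676; argument = -0.197 + (-2.157)/0.9676 = -2.4261 → -2.43.
α₁ = Φ(-2.43) = 0.0075; rank = round(500 × 0.0075) = 4; θ*₍4₎ = 0.36094.
Upper: z₀ + z₂ = 1.763; 1 − a(z₀+z₂) = 1.0264; argument = 1.5206 → 1.52; α₂ = 0.9357; rank = 468; θ*₍468₎ = 0.79626.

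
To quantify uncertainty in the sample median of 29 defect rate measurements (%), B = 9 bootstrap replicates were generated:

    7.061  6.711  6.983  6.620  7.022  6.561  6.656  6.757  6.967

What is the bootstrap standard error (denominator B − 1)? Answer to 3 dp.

Bootstrap SE is the standard deviation of the 9 replicate medians.
Mean of replicates: (7.061 + 6.711 + 6.983 + 6.620 + 7.022 + 6.561 + 6.656 + 6.757 + 6.967) / 9 = 61.3380 / 9 = 6.8153
Sum of squared deviations: (+0.2457)² + (−0.1043)² + (+0.1677)² + (−0.1953)² + (+0.2067)² + (−0.2543)² + (−0.1593)² + (−0.0583)² + (+0.1517)² = 0.2967
Variance = 0.2967 / 8 = 0.0371
SE* = √0.0371

SE* = 0.193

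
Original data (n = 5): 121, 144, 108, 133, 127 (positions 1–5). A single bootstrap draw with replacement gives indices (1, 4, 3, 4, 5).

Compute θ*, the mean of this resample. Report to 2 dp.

θ* = 124.40

Resample values: 121, 133, 108, 133, 127.
Mean = (121 + 133 + 108 + 133 + 127) / 5 = 622.0 / 5 = 124.40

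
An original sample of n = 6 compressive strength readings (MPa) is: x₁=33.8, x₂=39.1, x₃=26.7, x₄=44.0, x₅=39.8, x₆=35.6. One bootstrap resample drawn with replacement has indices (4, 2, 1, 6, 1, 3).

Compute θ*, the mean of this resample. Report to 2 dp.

Resample values: 44.0, 39.1, 33.8, 35.6, 33.8, 26.7.
Mean = (44.0 + 39.1 + 33.8 + 35.6 + 33.8 + 26.7) / 6 = 213.00 / 6 = 35.50

θ* = 35.50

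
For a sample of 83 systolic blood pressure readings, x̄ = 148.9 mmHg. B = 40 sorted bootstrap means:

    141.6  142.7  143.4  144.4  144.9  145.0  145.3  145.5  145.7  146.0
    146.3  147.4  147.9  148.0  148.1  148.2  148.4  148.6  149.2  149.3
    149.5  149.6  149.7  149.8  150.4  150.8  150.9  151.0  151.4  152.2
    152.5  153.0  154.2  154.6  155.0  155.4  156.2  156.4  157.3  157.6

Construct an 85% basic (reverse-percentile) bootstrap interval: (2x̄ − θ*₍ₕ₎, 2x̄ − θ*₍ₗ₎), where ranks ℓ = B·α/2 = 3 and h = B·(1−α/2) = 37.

(141.6, 154.4)

Percentile endpoints at ranks 3 and 37: θ*₍3₎ = 143.4, θ*₍37₎ = 156.2.
Basic interval reflects these around x̄:
  lower = 2 × 148.9 − 156.2 = 141.6
  upper = 2 × 148.9 − 143.4 = 154.4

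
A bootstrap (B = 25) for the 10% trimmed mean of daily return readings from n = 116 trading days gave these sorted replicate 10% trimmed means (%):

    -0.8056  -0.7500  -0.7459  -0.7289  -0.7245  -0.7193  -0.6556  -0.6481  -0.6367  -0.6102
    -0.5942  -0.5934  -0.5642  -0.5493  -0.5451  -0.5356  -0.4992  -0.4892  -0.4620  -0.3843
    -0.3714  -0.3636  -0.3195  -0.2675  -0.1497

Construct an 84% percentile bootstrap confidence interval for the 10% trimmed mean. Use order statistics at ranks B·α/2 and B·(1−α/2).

(-0.7500, -0.3195)

α = 0.16; lower rank = 25 × 0.080 = 2; upper rank = 25 × 0.920 = 23.
The 2nd smallest replicate is -0.7500; the 23rd is -0.3195.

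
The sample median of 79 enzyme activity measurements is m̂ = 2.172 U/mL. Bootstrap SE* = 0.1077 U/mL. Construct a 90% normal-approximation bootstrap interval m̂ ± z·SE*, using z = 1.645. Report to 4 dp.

Margin = 1.645 × 0.1077 = 0.17717
Interval: 2.172 ± 0.17717

(1.9948, 2.3492)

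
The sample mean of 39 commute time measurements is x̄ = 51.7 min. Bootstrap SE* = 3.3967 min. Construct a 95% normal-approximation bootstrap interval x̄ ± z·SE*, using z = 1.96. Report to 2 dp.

(45.04, 58.36)

Margin = 1.96 × 3.3967 = 6.658
Interval: 51.7 ± 6.658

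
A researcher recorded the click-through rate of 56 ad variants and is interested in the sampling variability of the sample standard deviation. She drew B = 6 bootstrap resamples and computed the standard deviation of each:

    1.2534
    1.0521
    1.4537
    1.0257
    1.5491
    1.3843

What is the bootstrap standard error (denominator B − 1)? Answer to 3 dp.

Bootstrap SE is the standard deviation of the 6 replicate standard deviations.
Mean of replicates: (1.2534 + 1.0521 + 1.4537 + 1.0257 + 1.5491 + 1.3843) / 6 = 7.71830 / 6 = 1.28638
Sum of squared deviations: (−0.03298)² + (−0.23428)² + (+0.16732)² + (−0.26068)² + (+0.26272)² + (+0.09792)² = 0.23053
Variance = 0.23053 / 5 = 0.04611
SE* = √0.04611

SE* = 0.215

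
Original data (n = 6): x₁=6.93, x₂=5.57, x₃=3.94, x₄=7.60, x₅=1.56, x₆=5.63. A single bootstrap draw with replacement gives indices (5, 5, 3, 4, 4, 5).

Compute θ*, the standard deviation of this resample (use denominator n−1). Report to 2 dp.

θ* = 2.96

Resample values: 1.56, 1.56, 3.94, 7.60, 7.60, 1.56.
Mean = 3.9700; sum of squared deviations = 43.7790
s² = 43.7790 / 5 = 8.7558
s = √8.7558 = 2.96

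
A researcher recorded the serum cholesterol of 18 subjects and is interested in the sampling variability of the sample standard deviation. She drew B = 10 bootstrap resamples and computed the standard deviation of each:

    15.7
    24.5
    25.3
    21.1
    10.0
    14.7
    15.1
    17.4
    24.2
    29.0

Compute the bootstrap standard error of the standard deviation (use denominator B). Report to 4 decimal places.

Bootstrap SE is the standard deviation of the 10 replicate standard deviations.
Mean of replicates: (15.7 + 24.5 + 25.3 + 21.1 + 10.0 + 14.7 + 15.1 + 17.4 + 24.2 + 29.0) / 10 = 197.00000 / 10 = 19.70000
Sum of squared deviations: (−4.00000)² + (+4.80000)² + (+5.60000)² + (+1.40000)² + (−9.70000)² + (−5.00000)² + (−4.60000)² + (−2.30000)² + (+4.50000)² + (+9.30000)² = 324.64000
Variance = 324.64000 / 10 = 32.46400
SE* = √32.46400

SE* = 5.6977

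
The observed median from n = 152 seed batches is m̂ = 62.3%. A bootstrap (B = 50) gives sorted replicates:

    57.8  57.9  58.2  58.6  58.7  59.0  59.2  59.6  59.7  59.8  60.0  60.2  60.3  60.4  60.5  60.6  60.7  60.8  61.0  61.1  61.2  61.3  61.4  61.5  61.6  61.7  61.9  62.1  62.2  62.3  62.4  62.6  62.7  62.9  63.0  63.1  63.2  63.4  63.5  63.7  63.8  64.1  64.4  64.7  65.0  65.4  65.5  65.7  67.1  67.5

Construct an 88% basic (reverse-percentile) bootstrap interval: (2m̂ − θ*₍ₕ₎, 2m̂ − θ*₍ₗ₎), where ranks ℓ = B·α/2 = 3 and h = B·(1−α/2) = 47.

(59.1, 66.4)

Percentile endpoints at ranks 3 and 47: θ*₍3₎ = 58.2, θ*₍47₎ = 65.5.
Basic interval reflects these around m̂:
  lower = 2 × 62.3 − 65.5 = 59.1
  upper = 2 × 62.3 − 58.2 = 66.4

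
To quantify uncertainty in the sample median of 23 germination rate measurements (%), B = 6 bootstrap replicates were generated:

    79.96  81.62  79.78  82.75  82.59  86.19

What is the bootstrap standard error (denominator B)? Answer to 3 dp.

SE* = 2.144

Bootstrap SE is the standard deviation of the 6 replicate medians.
Mean of replicates: (79.96 + 81.62 + 79.78 + 82.75 + 82.59 + 86.19) / 6 = 492.8900 / 6 = 82.1483
Sum of squared deviations: (−2.1883)² + (−0.5283)² + (−2.3683)² + (+0.6017)² + (+0.4417)² + (+4.0417)² = 27.5691
Variance = 27.5691 / 6 = 4.5948
SE* = √4.5948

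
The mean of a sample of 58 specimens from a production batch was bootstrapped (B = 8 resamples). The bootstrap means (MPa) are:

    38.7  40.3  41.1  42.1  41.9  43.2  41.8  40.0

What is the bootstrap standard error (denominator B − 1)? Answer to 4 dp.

SE* = 1.4212

Bootstrap SE is the standard deviation of the 8 replicate means.
Mean of replicates: (38.7 + 40.3 + 41.1 + 42.1 + 41.9 + 43.2 + 41.8 + 40.0) / 8 = 329.10000 / 8 = 41.13750
Sum of squared deviations: (−2.43750)² + (−0.83750)² + (−0.03750)² + (+0.96250)² + (+0.76250)² + (+2.06250)² + (+0.66250)² + (−1.13750)² = 14.13875
Variance = 14.13875 / 7 = 2.01982
SE* = √2.01982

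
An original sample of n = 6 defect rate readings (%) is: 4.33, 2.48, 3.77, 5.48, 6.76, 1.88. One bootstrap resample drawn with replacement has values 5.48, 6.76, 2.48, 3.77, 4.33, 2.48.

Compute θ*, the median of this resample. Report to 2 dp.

θ* = 4.05

Sorted: 2.48, 2.48, 3.77, 4.33, 5.48, 6.76
Median = average of the two middle values = 4.05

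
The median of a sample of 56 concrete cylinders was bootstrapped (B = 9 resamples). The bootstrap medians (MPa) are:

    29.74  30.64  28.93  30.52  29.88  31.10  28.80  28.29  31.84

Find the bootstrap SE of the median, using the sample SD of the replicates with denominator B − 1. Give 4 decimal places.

Bootstrap SE is the standard deviation of the 9 replicate medians.
Mean of replicates: (29.74 + 30.64 + 28.93 + 30.52 + 29.88 + 31.10 + 28.80 + 28.29 + 31.84) / 9 = 269.74000 / 9 = 29.97111
Sum of squared deviations: (−0.23111)² + (+0.66889)² + (−1.04111)² + (+0.54889)² + (−0.09111)² + (+1.12889)² + (−1.17111)² + (−1.68111)² + (+1.86889)² = 10.85909
Variance = 10.85909 / 8 = 1.35739
SE* = √1.35739

SE* = 1.1651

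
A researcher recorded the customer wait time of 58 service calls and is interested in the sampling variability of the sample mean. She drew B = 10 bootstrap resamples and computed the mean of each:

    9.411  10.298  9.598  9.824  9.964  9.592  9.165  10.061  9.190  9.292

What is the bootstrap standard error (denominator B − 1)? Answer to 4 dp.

Bootstrap SE is the standard deviation of the 10 replicate means.
Mean of replicates: (9.411 + 10.298 + 9.598 + 9.824 + 9.964 + 9.592 + 9.165 + 10.061 + 9.190 + 9.292) / 10 = 96.39500 / 10 = 9.63950
Sum of squared deviations: (−0.22850)² + (+0.65850)² + (−0.04150)² + (+0.18450)² + (+0.32450)² + (−0.04750)² + (−0.47450)² + (+0.42150)² + (−0.44950)² + (−0.34750)² = 1.35477
Variance = 1.35477 / 9 = 0.15053
SE* = √0.15053

SE* = 0.3880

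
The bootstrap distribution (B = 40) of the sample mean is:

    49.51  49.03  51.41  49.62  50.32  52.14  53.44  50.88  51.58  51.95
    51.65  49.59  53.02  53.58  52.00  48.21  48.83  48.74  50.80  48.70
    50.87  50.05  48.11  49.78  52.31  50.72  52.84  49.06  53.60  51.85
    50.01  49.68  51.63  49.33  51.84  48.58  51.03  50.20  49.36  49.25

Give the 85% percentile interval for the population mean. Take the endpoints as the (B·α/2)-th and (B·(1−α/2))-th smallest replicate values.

(48.58, 53.02)

Sorted replicates: 48.11, 48.21, 48.58, 48.70, 48.74, 48.83, 49.03, 49.06, 49.25, 49.33, 49.36, 49.51, 49.59, 49.62, 49.68, 49.78, 50.01, 50.05, 50.20, 50.32, 50.72, 50.80, 50.87, 50.88, 51.03, 51.41, 51.58, 51.63, 51.65, 51.84, 51.85, 51.95, 52.00, 52.14, 52.31, 52.84, 53.02, 53.44, 53.58, 53.60
α = 0.15; lower rank = 40 × 0.075 = 3; upper rank = 40 × 0.925 = 37.
The 3rd smallest replicate is 48.58; the 37th is 53.02.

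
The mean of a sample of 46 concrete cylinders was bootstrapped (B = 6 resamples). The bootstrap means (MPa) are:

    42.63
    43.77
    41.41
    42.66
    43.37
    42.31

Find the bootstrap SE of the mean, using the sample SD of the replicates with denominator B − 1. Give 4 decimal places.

SE* = 0.8266

Bootstrap SE is the standard deviation of the 6 replicate means.
Mean of replicates: (42.63 + 43.77 + 41.41 + 42.66 + 43.37 + 42.31) / 6 = 256.15000 / 6 = 42.69167
Sum of squared deviations: (−0.06167)² + (+1.07833)² + (−1.28167)² + (−0.03167)² + (+0.67833)² + (−0.38167)² = 3.41608
Variance = 3.41608 / 5 = 0.68322
SE* = √0.68322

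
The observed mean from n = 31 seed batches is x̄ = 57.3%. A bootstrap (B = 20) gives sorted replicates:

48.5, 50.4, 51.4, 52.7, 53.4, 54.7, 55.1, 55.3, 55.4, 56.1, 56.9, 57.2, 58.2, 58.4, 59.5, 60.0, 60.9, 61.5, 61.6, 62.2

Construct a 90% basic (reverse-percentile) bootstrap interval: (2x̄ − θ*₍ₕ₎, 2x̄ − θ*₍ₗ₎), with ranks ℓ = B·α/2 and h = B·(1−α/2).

(53.0, 66.1)

Percentile endpoints at ranks 1 and 19: θ*₍1₎ = 48.5, θ*₍19₎ = 61.6.
Basic interval reflects these around x̄:
  lower = 2 × 57.3 − 61.6 = 53.0
  upper = 2 × 57.3 − 48.5 = 66.1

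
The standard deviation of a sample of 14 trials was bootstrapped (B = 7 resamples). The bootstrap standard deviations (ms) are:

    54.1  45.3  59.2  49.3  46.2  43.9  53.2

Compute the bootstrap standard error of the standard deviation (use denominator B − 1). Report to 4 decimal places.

SE* = 5.5635

Bootstrap SE is the standard deviation of the 7 replicate standard deviations.
Mean of replicates: (54.1 + 45.3 + 59.2 + 49.3 + 46.2 + 43.9 + 53.2) / 7 = 351.20000 / 7 = 50.17143
Sum of squared deviations: (+3.92857)² + (−4.87143)² + (+9.02857)² + (−0.87143)² + (−3.97143)² + (−6.27143)² + (+3.02857)² = 185.71429
Variance = 185.71429 / 6 = 30.95238
SE* = √30.95238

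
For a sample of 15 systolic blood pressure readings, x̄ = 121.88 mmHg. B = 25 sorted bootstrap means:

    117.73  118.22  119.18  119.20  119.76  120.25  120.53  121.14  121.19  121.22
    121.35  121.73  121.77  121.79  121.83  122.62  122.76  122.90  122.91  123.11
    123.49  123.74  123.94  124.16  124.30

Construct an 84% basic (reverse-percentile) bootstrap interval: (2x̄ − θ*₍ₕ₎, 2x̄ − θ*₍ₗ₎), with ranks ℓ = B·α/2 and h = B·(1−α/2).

Percentile endpoints at ranks 2 and 23: θ*₍2₎ = 118.22, θ*₍23₎ = 123.94.
Basic interval reflects these around x̄:
  lower = 2 × 121.88 − 123.94 = 119.82
  upper = 2 × 121.88 − 118.22 = 125.54

(119.82, 125.54)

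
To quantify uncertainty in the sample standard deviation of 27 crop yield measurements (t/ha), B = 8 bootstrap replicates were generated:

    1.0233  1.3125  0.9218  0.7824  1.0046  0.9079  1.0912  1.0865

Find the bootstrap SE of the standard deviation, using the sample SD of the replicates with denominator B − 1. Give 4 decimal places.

SE* = 0.1576

Bootstrap SE is the standard deviation of the 8 replicate standard deviations.
Mean of replicates: (1.0233 + 1.3125 + 0.9218 + 0.7824 + 1.0046 + 0.9079 + 1.0912 + 1.0865) / 8 = 8.13020 / 8 = 1.01628
Sum of squared deviations: (+0.00703)² + (+0.29622)² + (−0.09448)² + (−0.23388)² + (−0.01168)² + (−0.10837)² + (+0.07492)² + (+0.07022)² = 0.17385
Variance = 0.17385 / 7 = 0.02484
SE* = √0.02484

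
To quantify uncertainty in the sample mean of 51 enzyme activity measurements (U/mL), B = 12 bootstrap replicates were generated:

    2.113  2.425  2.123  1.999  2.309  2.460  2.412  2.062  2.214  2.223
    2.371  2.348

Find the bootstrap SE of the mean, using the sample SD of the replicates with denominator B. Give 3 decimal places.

Bootstrap SE is the standard deviation of the 12 replicate means.
Mean of replicates: (2.113 + 2.425 + 2.123 + 1.999 + 2.309 + 2.460 + 2.412 + 2.062 + 2.214 + 2.223 + 2.371 + 2.348) / 12 = 27.0590 / 12 = 2.2549
Sum of squared deviations: (−0.1419)² + (+0.1701)² + (−0.1319)² + (−0.2559)² + (+0.0541)² + (+0.2051)² + (+0.1571)² + (−0.1929)² + (−0.0409)² + (−0.0319)² + (+0.1161)² + (+0.0931)² = 0.2637
Variance = 0.2637 / 12 = 0.0220
SE* = √0.0220

SE* = 0.148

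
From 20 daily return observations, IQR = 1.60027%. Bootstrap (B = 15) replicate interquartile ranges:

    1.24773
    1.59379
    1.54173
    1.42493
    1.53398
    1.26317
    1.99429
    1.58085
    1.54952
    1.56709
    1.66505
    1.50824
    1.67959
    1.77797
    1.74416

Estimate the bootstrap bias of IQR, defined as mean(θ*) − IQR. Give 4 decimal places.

bias = −0.0221

mean(θ*) = (1.24773 + 1.59379 + 1.54173 + 1.42493 + 1.53398 + 1.26317 + 1.99429 + 1.58085 + 1.54952 + 1.56709 + 1.66505 + 1.50824 + 1.67959 + 1.77797 + 1.74416) / 15 = 1.57814
bias = 1.57814 − 1.60027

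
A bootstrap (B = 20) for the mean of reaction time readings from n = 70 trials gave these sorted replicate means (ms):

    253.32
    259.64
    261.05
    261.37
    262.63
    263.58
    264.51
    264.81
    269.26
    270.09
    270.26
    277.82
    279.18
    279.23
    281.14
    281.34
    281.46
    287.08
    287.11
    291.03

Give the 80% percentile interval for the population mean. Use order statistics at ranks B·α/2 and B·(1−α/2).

α = 0.20; lower rank = 20 × 0.100 = 2; upper rank = 20 × 0.900 = 18.
The 2nd smallest replicate is 259.64; the 18th is 287.08.

(259.64, 287.08)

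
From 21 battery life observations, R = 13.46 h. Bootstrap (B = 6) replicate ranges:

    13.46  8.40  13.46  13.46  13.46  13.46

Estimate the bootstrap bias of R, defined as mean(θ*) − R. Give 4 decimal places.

mean(θ*) = (13.46 + 8.40 + 13.46 + 13.46 + 13.46 + 13.46) / 6 = 12.61667
bias = 12.61667 − 13.46

bias = −0.8433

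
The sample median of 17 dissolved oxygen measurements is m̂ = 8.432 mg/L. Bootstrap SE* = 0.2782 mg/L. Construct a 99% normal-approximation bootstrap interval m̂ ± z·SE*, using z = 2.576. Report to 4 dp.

Margin = 2.576 × 0.2782 = 0.71664
Interval: 8.432 ± 0.71664

(7.7154, 9.1486)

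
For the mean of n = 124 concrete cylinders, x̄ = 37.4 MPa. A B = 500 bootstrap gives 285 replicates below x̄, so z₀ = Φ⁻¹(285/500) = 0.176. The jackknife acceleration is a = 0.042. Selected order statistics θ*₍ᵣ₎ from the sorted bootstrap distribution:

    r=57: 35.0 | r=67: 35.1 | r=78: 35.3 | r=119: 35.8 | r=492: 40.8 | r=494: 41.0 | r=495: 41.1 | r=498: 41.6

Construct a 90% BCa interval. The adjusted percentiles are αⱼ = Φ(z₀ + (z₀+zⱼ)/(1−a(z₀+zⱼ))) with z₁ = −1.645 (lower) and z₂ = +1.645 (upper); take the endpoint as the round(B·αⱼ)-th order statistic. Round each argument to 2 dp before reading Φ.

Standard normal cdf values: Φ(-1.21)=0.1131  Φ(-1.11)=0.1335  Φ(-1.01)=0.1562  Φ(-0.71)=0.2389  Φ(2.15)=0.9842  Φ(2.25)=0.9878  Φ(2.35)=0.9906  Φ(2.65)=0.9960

Lower: z₀ + z₁ = 0.176 + (-1.645) = -1.469; 1 − a(z₀+z₁) = 1 − (0.042)(-1.469) = 1.0617; argument = 0.176 + (-1.469)/1.0617 = -1.2076 → -1.21.
α₁ = Φ(-1.21) = 0.1131; rank = round(500 × 0.1131) = 57; θ*₍57₎ = 35.0.
Upper: z₀ + z₂ = 1.821; 1 − a(z₀+z₂) = 0.9235; argument = 2.1478 → 2.15; α₂ = 0.9842; rank = 492; θ*₍492₎ = 40.8.

(35.0, 40.8)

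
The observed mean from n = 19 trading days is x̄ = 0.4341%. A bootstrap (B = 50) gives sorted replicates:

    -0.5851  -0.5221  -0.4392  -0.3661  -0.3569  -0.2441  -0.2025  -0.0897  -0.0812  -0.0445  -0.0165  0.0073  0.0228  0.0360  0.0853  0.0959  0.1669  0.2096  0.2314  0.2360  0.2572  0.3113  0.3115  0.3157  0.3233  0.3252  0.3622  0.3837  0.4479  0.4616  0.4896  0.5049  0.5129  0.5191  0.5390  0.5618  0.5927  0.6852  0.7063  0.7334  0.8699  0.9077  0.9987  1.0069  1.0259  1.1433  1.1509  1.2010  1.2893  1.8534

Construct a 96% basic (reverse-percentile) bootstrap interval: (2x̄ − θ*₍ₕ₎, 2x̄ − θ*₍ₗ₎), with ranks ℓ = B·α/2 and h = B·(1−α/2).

(-0.4211, 1.4533)

Percentile endpoints at ranks 1 and 49: θ*₍1₎ = -0.5851, θ*₍49₎ = 1.2893.
Basic interval reflects these around x̄:
  lower = 2 × 0.4341 − 1.2893 = -0.4211
  upper = 2 × 0.4341 − -0.5851 = 1.4533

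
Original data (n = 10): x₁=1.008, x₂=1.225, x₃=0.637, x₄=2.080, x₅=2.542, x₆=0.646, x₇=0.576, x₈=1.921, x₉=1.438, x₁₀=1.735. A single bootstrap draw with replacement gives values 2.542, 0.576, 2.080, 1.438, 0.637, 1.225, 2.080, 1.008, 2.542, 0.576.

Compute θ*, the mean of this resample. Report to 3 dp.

Mean = (2.542 + 0.576 + 2.080 + 1.438 + 0.637 + 1.225 + 2.080 + 1.008 + 2.542 + 0.576) / 10 = 14.7040 / 10 = 1.470

θ* = 1.470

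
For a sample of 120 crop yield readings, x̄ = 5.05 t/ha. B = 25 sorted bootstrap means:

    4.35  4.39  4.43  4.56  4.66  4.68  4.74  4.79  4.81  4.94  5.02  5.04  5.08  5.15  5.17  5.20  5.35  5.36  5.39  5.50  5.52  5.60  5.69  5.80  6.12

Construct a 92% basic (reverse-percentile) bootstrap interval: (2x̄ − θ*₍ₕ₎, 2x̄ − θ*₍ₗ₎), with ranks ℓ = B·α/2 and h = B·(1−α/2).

Percentile endpoints at ranks 1 and 24: θ*₍1₎ = 4.35, θ*₍24₎ = 5.80.
Basic interval reflects these around x̄:
  lower = 2 × 5.05 − 5.80 = 4.30
  upper = 2 × 5.05 − 4.35 = 5.75

(4.30, 5.75)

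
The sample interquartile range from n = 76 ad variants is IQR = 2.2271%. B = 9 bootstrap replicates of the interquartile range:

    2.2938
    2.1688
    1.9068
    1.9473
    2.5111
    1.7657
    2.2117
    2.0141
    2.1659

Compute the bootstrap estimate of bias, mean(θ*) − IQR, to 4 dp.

bias = −0.1176

mean(θ*) = (2.2938 + 2.1688 + 1.9068 + 1.9473 + 2.5111 + 1.7657 + 2.2117 + 2.0141 + 2.1659) / 9 = 2.10947
bias = 2.10947 − 2.2271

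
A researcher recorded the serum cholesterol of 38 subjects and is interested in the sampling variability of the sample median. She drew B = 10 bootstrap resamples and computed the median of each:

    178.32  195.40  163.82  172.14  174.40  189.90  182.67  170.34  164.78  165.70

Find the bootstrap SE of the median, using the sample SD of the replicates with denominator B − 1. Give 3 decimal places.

SE* = 10.794

Bootstrap SE is the standard deviation of the 10 replicate medians.
Mean of replicates: (178.32 + 195.40 + 163.82 + 172.14 + 174.40 + 189.90 + 182.67 + 170.34 + 164.78 + 165.70) / 10 = 1757.4700 / 10 = 175.7470
Sum of squared deviations: (+2.5730)² + (+19.6530)² + (−11.9270)² + (−3.6070)² + (−1.3470)² + (+14.1530)² + (+6.9230)² + (−5.4070)² + (−10.9670)² + (−10.0470)² = 1048.6272
Variance = 1048.6272 / 9 = 116.5141
SE* = √116.5141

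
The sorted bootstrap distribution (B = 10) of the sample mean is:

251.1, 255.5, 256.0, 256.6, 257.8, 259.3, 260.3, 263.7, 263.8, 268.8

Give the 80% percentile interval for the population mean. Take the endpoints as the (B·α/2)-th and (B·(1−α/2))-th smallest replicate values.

α = 0.20; lower rank = 10 × 0.100 = 1; upper rank = 10 × 0.900 = 9.
The 1st smallest replicate is 251.1; the 9th is 263.8.

(251.1, 263.8)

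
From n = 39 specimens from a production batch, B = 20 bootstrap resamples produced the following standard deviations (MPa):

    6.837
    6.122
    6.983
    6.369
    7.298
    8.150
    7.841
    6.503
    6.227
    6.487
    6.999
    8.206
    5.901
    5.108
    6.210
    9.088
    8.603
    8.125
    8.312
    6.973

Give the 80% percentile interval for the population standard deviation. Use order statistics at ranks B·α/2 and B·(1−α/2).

(5.901, 8.312)

Sorted replicates: 5.108, 5.901, 6.122, 6.210, 6.227, 6.369, 6.487, 6.503, 6.837, 6.973, 6.983, 6.999, 7.298, 7.841, 8.125, 8.150, 8.206, 8.312, 8.603, 9.088
α = 0.20; lower rank = 20 × 0.100 = 2; upper rank = 20 × 0.900 = 18.
The 2nd smallest replicate is 5.901; the 18th is 8.312.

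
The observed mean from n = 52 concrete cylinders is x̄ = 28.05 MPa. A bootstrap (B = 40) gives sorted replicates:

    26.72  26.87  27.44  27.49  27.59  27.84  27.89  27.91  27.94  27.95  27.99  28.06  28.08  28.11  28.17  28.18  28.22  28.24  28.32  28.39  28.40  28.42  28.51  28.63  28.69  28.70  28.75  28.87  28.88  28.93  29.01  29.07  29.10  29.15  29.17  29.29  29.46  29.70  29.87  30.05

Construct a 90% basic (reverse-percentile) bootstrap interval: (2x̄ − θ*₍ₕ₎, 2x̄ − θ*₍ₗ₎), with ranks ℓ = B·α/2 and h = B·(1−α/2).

(26.40, 29.23)

Percentile endpoints at ranks 2 and 38: θ*₍2₎ = 26.87, θ*₍38₎ = 29.70.
Basic interval reflects these around x̄:
  lower = 2 × 28.05 − 29.70 = 26.40
  upper = 2 × 28.05 − 26.87 = 29.23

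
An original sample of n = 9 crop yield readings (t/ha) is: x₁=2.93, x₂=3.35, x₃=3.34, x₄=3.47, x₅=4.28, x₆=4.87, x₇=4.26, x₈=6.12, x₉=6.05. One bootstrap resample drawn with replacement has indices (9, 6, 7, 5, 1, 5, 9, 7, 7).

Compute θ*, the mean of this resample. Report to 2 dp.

θ* = 4.58

Resample values: 6.05, 4.87, 4.26, 4.28, 2.93, 4.28, 6.05, 4.26, 4.26.
Mean = (6.05 + 4.87 + 4.26 + 4.28 + 2.93 + 4.28 + 6.05 + 4.26 + 4.26) / 9 = 41.240 / 9 = 4.58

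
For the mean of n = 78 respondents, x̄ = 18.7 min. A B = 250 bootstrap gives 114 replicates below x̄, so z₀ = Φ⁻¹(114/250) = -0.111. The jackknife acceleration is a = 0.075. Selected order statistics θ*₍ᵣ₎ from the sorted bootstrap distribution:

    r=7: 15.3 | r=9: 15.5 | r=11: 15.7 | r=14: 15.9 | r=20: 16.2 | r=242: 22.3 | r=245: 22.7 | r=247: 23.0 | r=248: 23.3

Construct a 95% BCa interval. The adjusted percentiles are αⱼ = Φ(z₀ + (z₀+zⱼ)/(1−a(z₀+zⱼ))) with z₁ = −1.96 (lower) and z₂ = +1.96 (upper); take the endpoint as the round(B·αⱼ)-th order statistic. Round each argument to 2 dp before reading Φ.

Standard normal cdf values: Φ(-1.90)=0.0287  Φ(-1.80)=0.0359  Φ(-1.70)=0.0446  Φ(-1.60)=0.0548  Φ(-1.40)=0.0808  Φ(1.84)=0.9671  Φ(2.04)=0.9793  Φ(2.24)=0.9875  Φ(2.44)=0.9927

Lower: z₀ + z₁ = -0.111 + (-1.960) = -2.071; 1 − a(z₀+z₁) = 1 − (0.075)(-2.071) = 1.1553; argument = -0.111 + (-2.071)/1.1553 = -1.9036 → -1.90.
α₁ = Φ(-1.90) = 0.0287; rank = round(250 × 0.0287) = 7; θ*₍7₎ = 15.3.
Upper: z₀ + z₂ = 1.849; 1 − a(z₀+z₂) = 0.8613; argument = 2.0357 → 2.04; α₂ = 0.9793; rank = 245; θ*₍245₎ = 22.7.

(15.3, 22.7)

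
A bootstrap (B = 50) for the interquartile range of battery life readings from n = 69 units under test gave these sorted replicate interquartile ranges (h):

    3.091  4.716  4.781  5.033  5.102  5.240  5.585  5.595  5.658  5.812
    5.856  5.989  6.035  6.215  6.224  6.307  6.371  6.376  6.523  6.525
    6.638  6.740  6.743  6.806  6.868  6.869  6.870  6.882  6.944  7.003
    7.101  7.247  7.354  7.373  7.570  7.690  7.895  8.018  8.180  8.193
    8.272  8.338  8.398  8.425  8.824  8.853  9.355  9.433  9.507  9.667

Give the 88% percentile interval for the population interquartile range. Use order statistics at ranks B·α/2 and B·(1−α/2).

(4.781, 9.355)

α = 0.12; lower rank = 50 × 0.060 = 3; upper rank = 50 × 0.940 = 47.
The 3rd smallest replicate is 4.781; the 47th is 9.355.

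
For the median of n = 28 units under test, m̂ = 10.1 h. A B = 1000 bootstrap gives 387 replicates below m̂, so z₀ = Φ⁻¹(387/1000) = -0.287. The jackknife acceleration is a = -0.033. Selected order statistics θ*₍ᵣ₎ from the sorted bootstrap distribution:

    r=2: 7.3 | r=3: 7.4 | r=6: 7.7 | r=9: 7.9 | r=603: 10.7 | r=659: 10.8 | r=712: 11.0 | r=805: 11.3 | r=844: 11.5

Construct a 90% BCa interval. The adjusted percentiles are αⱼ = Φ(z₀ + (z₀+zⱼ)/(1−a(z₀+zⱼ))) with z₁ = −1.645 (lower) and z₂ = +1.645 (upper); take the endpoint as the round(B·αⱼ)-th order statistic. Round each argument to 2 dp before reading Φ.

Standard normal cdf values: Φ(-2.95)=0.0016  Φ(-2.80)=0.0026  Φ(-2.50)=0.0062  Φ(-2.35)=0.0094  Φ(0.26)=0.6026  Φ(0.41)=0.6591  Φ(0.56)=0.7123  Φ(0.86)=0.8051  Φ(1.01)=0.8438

Lower: z₀ + z₁ = -0.287 + (-1.645) = -1.932; 1 − a(z₀+z₁) = 1 − (-0.033)(-1.932) = 0.9362; argument = -0.287 + (-1.932)/0.9362 = -2.3506 → -2.35.
α₁ = Φ(-2.35) = 0.0094; rank = round(1000 × 0.0094) = 9; θ*₍9₎ = 7.9.
Upper: z₀ + z₂ = 1.358; 1 − a(z₀+z₂) = 1.0448; argument = 1.0128 → 1.01; α₂ = 0.8438; rank = 844; θ*₍844₎ = 11.5.

(7.9, 11.5)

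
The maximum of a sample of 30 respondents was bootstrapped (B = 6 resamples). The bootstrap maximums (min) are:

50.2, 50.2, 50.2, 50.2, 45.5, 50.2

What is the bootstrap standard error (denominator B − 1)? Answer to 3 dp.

SE* = 1.919

Bootstrap SE is the standard deviation of the 6 replicate maximums.
Mean of replicates: (50.2 + 50.2 + 50.2 + 50.2 + 45.5 + 50.2) / 6 = 296.5000 / 6 = 49.4167
Sum of squared deviations: (+0.7833)² + (+0.7833)² + (+0.7833)² + (+0.7833)² + (−3.9167)² + (+0.7833)² = 18.4083
Variance = 18.4083 / 5 = 3.6817
SE* = √3.6817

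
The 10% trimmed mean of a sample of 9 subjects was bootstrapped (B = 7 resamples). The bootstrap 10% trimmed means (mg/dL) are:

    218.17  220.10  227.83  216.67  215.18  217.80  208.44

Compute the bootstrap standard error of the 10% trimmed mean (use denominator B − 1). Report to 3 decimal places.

Bootstrap SE is the standard deviation of the 7 replicate 10% trimmed means.
Mean of replicates: (218.17 + 220.10 + 227.83 + 216.67 + 215.18 + 217.80 + 208.44) / 7 = 1524.1900 / 7 = 217.7414
Sum of squared deviations: (+0.4286)² + (+2.3586)² + (+10.0886)² + (−1.0714)² + (−2.5614)² + (+0.0586)² + (−9.3014)² = 201.7547
Variance = 201.7547 / 6 = 33.6258
SE* = √33.6258

SE* = 5.799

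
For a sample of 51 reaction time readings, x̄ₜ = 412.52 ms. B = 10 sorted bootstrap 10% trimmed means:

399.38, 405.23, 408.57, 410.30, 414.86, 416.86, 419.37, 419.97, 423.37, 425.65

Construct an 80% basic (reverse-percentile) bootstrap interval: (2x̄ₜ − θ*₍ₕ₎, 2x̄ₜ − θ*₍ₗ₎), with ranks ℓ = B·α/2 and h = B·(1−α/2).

(401.67, 425.66)

Percentile endpoints at ranks 1 and 9: θ*₍1₎ = 399.38, θ*₍9₎ = 423.37.
Basic interval reflects these around x̄ₜ:
  lower = 2 × 412.52 − 423.37 = 401.67
  upper = 2 × 412.52 − 399.38 = 425.66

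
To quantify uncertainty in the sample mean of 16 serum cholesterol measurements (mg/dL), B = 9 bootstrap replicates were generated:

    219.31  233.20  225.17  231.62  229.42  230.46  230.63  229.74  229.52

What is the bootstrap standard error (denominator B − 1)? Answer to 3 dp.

Bootstrap SE is the standard deviation of the 9 replicate means.
Mean of replicates: (219.31 + 233.20 + 225.17 + 231.62 + 229.42 + 230.46 + 230.63 + 229.74 + 229.52) / 9 = 2059.0700 / 9 = 228.7856
Sum of squared deviations: (−9.4756)² + (+4.4144)² + (−3.6156)² + (+2.8344)² + (+0.6344)² + (+1.6744)² + (+1.8444)² + (+0.9544)² + (+0.7344)² = 138.4384
Variance = 138.4384 / 8 = 17.3048
SE* = √17.3048

SE* = 4.160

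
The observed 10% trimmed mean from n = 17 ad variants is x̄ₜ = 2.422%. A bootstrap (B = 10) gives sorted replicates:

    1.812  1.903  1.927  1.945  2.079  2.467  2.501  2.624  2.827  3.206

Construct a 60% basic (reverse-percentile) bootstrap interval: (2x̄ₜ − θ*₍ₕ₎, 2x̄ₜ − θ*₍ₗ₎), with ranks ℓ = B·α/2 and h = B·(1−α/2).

(2.220, 2.941)

Percentile endpoints at ranks 2 and 8: θ*₍2₎ = 1.903, θ*₍8₎ = 2.624.
Basic interval reflects these around x̄ₜ:
  lower = 2 × 2.422 − 2.624 = 2.220
  upper = 2 × 2.422 − 1.903 = 2.941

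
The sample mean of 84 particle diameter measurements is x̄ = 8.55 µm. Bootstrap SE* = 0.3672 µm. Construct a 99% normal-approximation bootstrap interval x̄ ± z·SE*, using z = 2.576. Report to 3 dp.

Margin = 2.576 × 0.3672 = 0.9459
Interval: 8.55 ± 0.9459

(7.604, 9.496)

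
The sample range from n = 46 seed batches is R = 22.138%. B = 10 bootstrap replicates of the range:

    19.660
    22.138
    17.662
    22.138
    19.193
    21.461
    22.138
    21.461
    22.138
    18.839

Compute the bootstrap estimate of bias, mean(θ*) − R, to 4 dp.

bias = −1.4552

mean(θ*) = (19.660 + 22.138 + 17.662 + 22.138 + 19.193 + 21.461 + 22.138 + 21.461 + 22.138 + 18.839) / 10 = 20.68280
bias = 20.68280 − 22.138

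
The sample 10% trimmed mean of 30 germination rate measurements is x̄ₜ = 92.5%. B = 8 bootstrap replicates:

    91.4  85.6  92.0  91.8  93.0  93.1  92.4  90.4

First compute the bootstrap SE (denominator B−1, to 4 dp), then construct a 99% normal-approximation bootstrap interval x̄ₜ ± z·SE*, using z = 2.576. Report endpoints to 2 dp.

Mean of replicates = 91.2125; sum of squared deviations = 41.3288; SE* = √(41.3288/7) = 2.4298
Margin = 2.576 × 2.4298 = 6.259
Interval: 92.5 ± 6.259

(86.24, 98.76)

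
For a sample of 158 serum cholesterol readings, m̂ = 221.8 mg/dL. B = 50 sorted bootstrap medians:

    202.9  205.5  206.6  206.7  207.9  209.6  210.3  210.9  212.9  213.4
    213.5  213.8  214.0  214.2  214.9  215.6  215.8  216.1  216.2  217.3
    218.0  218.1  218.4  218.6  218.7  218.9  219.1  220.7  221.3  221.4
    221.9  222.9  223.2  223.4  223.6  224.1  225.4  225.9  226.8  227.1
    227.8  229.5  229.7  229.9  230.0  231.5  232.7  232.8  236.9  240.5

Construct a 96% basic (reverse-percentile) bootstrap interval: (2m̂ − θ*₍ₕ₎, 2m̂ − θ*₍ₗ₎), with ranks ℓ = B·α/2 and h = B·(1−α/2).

Percentile endpoints at ranks 1 and 49: θ*₍1₎ = 202.9, θ*₍49₎ = 236.9.
Basic interval reflects these around m̂:
  lower = 2 × 221.8 − 236.9 = 206.7
  upper = 2 × 221.8 − 202.9 = 240.7

(206.7, 240.7)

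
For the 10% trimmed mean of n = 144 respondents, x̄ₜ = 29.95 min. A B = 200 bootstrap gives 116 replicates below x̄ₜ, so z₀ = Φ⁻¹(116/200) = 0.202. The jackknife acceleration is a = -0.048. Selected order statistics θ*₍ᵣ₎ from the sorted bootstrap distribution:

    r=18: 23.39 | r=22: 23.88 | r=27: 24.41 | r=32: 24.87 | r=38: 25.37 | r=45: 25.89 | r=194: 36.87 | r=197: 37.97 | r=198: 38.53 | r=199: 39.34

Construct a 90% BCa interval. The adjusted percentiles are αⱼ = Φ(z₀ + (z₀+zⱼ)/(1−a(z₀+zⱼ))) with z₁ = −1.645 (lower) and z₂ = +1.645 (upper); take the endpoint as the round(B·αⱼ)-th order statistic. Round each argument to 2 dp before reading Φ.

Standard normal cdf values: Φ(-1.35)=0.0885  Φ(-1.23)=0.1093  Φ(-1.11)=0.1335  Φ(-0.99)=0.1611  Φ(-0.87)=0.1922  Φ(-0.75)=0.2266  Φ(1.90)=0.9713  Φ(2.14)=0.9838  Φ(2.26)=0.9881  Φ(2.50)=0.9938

(23.39, 36.87)

Lower: z₀ + z₁ = 0.202 + (-1.645) = -1.443; 1 − a(z₀+z₁) = 1 − (-0.048)(-1.443) = 0.9307; argument = 0.202 + (-1.443)/0.9307 = -1.3484 → -1.35.
α₁ = Φ(-1.35) = 0.0885; rank = round(200 × 0.0885) = 18; θ*₍18₎ = 23.39.
Upper: z₀ + z₂ = 1.847; 1 − a(z₀+z₂) = 1.0887; argument = 1.8986 → 1.90; α₂ = 0.9713; rank = 194; θ*₍194₎ = 36.87.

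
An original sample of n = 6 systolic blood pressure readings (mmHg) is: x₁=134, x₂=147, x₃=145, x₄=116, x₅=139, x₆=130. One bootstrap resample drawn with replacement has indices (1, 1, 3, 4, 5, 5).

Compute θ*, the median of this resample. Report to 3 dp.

θ* = 136.500

Resample values: 134, 134, 145, 116, 139, 139.
Sorted: 116, 134, 134, 139, 139, 145
Median = average of the two middle values = 136.500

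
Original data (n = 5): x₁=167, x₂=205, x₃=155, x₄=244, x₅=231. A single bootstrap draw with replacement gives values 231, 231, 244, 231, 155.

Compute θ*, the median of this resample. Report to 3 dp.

Sorted: 155, 231, 231, 231, 244
Median = middle value = 231.000

θ* = 231.000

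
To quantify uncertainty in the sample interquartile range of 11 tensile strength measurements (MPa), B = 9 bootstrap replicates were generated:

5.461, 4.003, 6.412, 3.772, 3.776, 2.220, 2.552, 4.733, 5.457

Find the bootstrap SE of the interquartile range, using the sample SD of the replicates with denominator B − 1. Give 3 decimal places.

Bootstrap SE is the standard deviation of the 9 replicate interquartile ranges.
Mean of replicates: (5.461 + 4.003 + 6.412 + 3.772 + 3.776 + 2.220 + 2.552 + 4.733 + 5.457) / 9 = 38.3860 / 9 = 4.2651
Sum of squared deviations: (+1.1959)² + (−0.2621)² + (+2.1469)² + (−0.4931)² + (−0.4891)² + (−2.0451)² + (−1.7131)² + (+0.4679)² + (+1.1919)² = 15.3471
Variance = 15.3471 / 8 = 1.9184
SE* = √1.9184

SE* = 1.385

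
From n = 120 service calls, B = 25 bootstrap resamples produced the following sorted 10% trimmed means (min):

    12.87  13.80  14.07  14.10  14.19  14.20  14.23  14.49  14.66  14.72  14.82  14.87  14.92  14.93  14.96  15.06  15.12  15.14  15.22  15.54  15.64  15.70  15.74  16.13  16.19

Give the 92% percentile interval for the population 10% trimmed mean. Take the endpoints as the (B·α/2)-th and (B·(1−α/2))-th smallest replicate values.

(12.87, 16.13)

α = 0.08; lower rank = 25 × 0.040 = 1; upper rank = 25 × 0.960 = 24.
The 1st smallest replicate is 12.87; the 24th is 16.13.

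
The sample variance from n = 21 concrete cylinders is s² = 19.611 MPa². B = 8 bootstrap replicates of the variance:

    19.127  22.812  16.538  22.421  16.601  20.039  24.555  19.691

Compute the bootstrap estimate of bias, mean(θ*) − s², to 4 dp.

mean(θ*) = (19.127 + 22.812 + 16.538 + 22.421 + 16.601 + 20.039 + 24.555 + 19.691) / 8 = 20.22300
bias = 20.22300 − 19.611

bias = +0.6120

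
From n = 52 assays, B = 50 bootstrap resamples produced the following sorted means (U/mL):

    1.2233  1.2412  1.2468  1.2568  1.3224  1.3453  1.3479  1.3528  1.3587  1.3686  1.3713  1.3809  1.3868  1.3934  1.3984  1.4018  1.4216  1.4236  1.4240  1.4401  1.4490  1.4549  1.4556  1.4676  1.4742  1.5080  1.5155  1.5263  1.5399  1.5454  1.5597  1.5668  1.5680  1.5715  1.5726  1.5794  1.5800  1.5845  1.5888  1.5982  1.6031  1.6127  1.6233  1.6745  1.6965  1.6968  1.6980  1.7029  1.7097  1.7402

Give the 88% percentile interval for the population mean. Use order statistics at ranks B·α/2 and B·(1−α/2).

α = 0.12; lower rank = 50 × 0.060 = 3; upper rank = 50 × 0.940 = 47.
The 3rd smallest replicate is 1.2468; the 47th is 1.6980.

(1.2468, 1.6980)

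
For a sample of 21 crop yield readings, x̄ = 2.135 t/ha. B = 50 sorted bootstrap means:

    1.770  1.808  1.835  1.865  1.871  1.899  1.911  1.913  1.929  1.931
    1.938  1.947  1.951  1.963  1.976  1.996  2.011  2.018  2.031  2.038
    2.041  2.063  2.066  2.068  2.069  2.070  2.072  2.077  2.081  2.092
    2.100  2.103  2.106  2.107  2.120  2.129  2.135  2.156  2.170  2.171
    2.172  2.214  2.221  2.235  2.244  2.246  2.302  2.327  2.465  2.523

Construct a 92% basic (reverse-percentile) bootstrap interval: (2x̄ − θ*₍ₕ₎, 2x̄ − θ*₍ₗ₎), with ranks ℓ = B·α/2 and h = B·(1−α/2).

(1.943, 2.462)

Percentile endpoints at ranks 2 and 48: θ*₍2₎ = 1.808, θ*₍48₎ = 2.327.
Basic interval reflects these around x̄:
  lower = 2 × 2.135 − 2.327 = 1.943
  upper = 2 × 2.135 − 1.808 = 2.462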